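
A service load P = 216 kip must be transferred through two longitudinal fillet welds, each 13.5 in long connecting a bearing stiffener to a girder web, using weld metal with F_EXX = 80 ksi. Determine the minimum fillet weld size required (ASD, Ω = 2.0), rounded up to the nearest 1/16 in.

Total weld length L = 27 in.
Required throat t_e = P × Ω / (0.6 F_EXX × L) = 216 × 2.0 / (0.6 × 80 × 27) = 0.3333 in.
Required leg w = t_e / 0.707 = 0.4715 in → use 1/2 in.

w = 1/2 in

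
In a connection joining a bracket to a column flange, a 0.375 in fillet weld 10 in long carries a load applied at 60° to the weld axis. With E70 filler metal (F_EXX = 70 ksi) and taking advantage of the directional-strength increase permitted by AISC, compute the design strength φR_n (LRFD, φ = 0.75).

φR_n ≈ 117 kips

t_e = 0.707 × 0.375 = 0.2651 in; A_we = 0.2651 × 10 = 2.651 in².
Directional factor: 1.0 + 0.5 sin^1.5(60°) = 1.403.
F_nw = 0.6 × 70 × 1.403 = 58.92 ksi.
φR_n = 0.75 × 58.92 × 2.651 = 117.2 kips.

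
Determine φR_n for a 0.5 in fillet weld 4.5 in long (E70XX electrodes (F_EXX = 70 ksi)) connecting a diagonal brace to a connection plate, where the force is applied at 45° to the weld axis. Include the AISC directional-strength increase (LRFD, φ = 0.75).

t_e = 0.707 × 0.5 = 0.3535 in; A_we = 0.3535 × 4.5 = 1.591 in².
Directional factor: 1.0 + 0.5 sin^1.5(45°) = 1.297.
F_nw = 0.6 × 70 × 1.297 = 54.49 ksi.
φR_n = 0.75 × 54.49 × 1.591 = 65.01 kip.

φR_n ≈ 65 kip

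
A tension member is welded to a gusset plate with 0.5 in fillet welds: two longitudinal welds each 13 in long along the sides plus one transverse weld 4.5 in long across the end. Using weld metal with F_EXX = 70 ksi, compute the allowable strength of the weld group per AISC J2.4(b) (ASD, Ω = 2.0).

R_n/Ω ≈ 226 kips

t_e = 0.707 × 0.5 = 0.3535 in.
R_nwl = 0.6 × 70 × 0.3535 × 26 = 386 kips (longitudinal, 2 welds).
R_nwt = 0.6 × 70 × 0.3535 × 4.5 = 66.81 kips (transverse, base value).
(i) R_nwl + R_nwt = 452.8 kips; (ii) 0.85 R_nwl + 1.5 R_nwt = 428.3 kips.
R_n = max = 452.8 kips [governs: (i)]; R_n/Ω = 226.4 kips.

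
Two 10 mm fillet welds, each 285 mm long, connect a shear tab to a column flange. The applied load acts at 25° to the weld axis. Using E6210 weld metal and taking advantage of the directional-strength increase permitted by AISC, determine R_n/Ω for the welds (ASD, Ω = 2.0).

E62XX → F_EXX = 620 MPa.
t_e = 0.707 × 10 = 7.07 mm; A_we = 7.07 × 570 = 4030 mm².
Directional factor: 1.0 + 0.5 sin^1.5(25°) = 1.137.
F_nw = 0.6 × 620 × 1.137 = 423.1 MPa.
R_n/Ω = (423.1 × 4030) / 2.0 × 10⁻³ = 852.5 kN.

R_n/Ω ≈ 853 kN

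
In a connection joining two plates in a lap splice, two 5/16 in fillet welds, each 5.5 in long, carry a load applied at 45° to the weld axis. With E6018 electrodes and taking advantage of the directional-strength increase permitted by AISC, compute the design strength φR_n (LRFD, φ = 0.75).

φR_n ≈ 85.1 kips

E60XX → F_EXX = 60 ksi.
t_e = 0.707 × 0.3125 = 0.2209 in; A_we = 0.2209 × 11 = 2.43 in².
Directional factor: 1.0 + 0.5 sin^1.5(45°) = 1.297.
F_nw = 0.6 × 60 × 1.297 = 46.7 ksi.
φR_n = 0.75 × 46.7 × 2.43 = 85.13 kips.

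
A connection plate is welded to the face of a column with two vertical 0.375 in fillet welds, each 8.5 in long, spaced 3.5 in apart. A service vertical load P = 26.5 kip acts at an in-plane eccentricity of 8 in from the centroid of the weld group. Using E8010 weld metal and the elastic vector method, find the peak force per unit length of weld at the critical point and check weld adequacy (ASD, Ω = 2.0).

E80XX → F_EXX = 80 ksi.
Total weld length L_w = 17 in. Treat welds as unit-width lines.
Polar moment about centroid: J = 2[d³/12 + d(b/2)²] = 2[8.5³/12 + 8.5×1.75²] = 154.4 in³.
Direct shear f_v = P/L_w = 26.5 / 17 = 1.559 kip/in (vertical).
Torsion M = P·e = 26.5 × 8 = 212 kip·in.
Critical point at (x, y) = (1.75, 4.25) from centroid. f_tx = M·y/J = 5.835 kip/in; f_ty = M·x/J = 2.403 kip/in.
Resultant f_max = √[f_tx² + (f_v + f_ty)²] = √[5.835² + (1.559 + 2.403)²] = 7.053 kip/in.
Capacity per unit length: r_n/Ω = (1/2.0) × 0.6 × 80 × (0.707 × 0.375) = 6.363 kip/in.
7.053 > 6.363 → NOT adequate.

f_max ≈ 7.05 kip/in; NOT adequate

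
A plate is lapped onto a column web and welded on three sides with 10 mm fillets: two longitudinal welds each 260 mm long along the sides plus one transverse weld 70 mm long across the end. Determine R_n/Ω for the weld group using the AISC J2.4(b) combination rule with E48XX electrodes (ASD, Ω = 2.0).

R_n/Ω ≈ 601 kN

E48XX → F_EXX = 480 MPa.
t_e = 0.707 × 10 = 7.07 mm.
R_nwl = 0.6 × 480 × 7.07 × 520 × 10⁻³ = 1059 kN (longitudinal, 2 welds).
R_nwt = 0.6 × 480 × 7.07 × 70 × 10⁻³ = 142.5 kN (transverse, base value).
(i) R_nwl + R_nwt = 1201 kN; (ii) 0.85 R_nwl + 1.5 R_nwt = 1114 kN.
R_n = max = 1201 kN [governs: (i)]; R_n/Ω = 600.7 kN.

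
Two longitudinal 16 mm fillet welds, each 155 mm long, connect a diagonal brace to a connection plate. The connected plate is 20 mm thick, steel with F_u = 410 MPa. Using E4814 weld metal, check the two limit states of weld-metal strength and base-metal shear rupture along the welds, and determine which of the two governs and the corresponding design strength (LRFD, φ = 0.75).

E48XX → F_EXX = 480 MPa.
t_e = 0.707 × 16 = 11.31 mm; L = 310 mm.
Weld metal: φR_n = 0.75 × 0.6 × 480 × 11.31 × 310 × 10⁻³ = 757.5 kN.
Base metal (shear rupture): φR_n = 0.75 × 0.6 × 410 × 20 × 310 × 10⁻³ = 1144 kN.
Governing: weld metal.

φR_n ≈ 757 kN (weld metal governs)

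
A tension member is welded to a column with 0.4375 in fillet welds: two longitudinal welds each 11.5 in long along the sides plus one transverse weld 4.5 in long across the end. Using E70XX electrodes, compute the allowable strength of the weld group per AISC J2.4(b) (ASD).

E70XX → F_EXX = 70 ksi.
t_e = 0.707 × 0.4375 = 0.3093 in.
R_nwl = 0.6 × 70 × 0.3093 × 23 = 298.8 kip (longitudinal, 2 welds).
R_nwt = 0.6 × 70 × 0.3093 × 4.5 = 58.46 kip (transverse, base value).
(i) R_nwl + R_nwt = 357.3 kip; (ii) 0.85 R_nwl + 1.5 R_nwt = 341.7 kip.
R_n = max = 357.3 kip [governs: (i)]; R_n/Ω = 178.6 kip.

R_n/Ω ≈ 179 kip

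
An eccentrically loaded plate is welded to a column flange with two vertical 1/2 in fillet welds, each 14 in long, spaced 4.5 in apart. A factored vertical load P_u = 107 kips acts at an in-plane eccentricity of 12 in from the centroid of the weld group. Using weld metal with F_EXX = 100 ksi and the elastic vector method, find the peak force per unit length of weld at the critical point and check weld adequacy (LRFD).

f_max ≈ 17.3 kip/in; NOT adequate

Total weld length L_w = 28 in. Treat welds as unit-width lines.
Polar moment about centroid: J = 2[d³/12 + d(b/2)²] = 2[14³/12 + 14×2.25²] = 599.1 in³.
Direct shear f_v = P/L_w = 107 / 28 = 3.821 kip/in (vertical).
Torsion M = P·e = 107 × 12 = 1284 kip·in.
Critical point at (x, y) = (2.25, 7) from centroid. f_tx = M·y/J = 15 kip/in; f_ty = M·x/J = 4.822 kip/in.
Resultant f_max = √[f_tx² + (f_v + f_ty)²] = √[15² + (3.821 + 4.822)²] = 17.31 kip/in.
Capacity per unit length: φr_n = 0.75 × 0.6 × 100 × (0.707 × 0.5) = 15.91 kip/in.
17.31 > 15.91 → NOT adequate.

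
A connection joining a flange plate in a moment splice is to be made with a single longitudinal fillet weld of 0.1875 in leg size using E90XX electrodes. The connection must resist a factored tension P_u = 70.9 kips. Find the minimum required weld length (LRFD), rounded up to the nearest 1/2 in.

E90XX → F_EXX = 90 ksi.
Throat t_e = 0.707 × 0.1875 = 0.1326 in.
φr_n = 0.75 × 0.6 × 90 × 0.1326 = 5.369 kips/in.
L_req = P_u / φr_n = 70.9 / 5.369 = 13.21 in total.
Round up → use L = 13.5 in.

L = 13.5 in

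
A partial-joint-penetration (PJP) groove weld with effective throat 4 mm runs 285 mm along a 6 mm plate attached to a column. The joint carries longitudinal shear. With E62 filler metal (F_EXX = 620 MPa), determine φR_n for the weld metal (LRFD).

Effective throat (given) t_e = 4 mm.
A_we = 4 × 285 = 1140 mm².
F_nw = 0.6 F_EXX = 372 MPa.
φR_n = 0.75 × 372 × 1140 × 10⁻³ = 318.1 kN.

φR_n ≈ 318 kN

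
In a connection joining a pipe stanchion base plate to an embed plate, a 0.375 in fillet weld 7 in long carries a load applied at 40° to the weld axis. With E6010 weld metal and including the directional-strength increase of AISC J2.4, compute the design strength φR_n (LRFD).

φR_n ≈ 63 kip

E60XX → F_EXX = 60 ksi.
t_e = 0.707 × 0.375 = 0.2651 in; A_we = 0.2651 × 7 = 1.856 in².
Directional factor: 1.0 + 0.5 sin^1.5(40°) = 1.258.
F_nw = 0.6 × 60 × 1.258 = 45.28 ksi.
φR_n = 0.75 × 45.28 × 1.856 = 63.02 kip.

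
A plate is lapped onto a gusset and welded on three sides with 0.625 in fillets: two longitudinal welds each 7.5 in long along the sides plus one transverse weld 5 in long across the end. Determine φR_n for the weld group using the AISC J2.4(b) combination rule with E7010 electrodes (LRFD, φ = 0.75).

φR_n ≈ 282 kip

E70XX → F_EXX = 70 ksi.
t_e = 0.707 × 0.625 = 0.4419 in.
R_nwl = 0.6 × 70 × 0.4419 × 15 = 278.4 kip (longitudinal, 2 welds).
R_nwt = 0.6 × 70 × 0.4419 × 5 = 92.79 kip (transverse, base value).
(i) R_nwl + R_nwt = 371.2 kip; (ii) 0.85 R_nwl + 1.5 R_nwt = 375.8 kip.
R_n = max = 375.8 kip [governs: (ii)]; φR_n = 281.9 kip.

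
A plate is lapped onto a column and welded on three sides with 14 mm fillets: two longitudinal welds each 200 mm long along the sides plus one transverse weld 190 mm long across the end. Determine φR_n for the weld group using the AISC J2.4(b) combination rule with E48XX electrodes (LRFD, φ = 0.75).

E48XX → F_EXX = 480 MPa.
t_e = 0.707 × 14 = 9.898 mm.
R_nwl = 0.6 × 480 × 9.898 × 400 × 10⁻³ = 1140 kN (longitudinal, 2 welds).
R_nwt = 0.6 × 480 × 9.898 × 190 × 10⁻³ = 541.6 kN (transverse, base value).
(i) R_nwl + R_nwt = 1682 kN; (ii) 0.85 R_nwl + 1.5 R_nwt = 1782 kN.
R_n = max = 1782 kN [governs: (ii)]; φR_n = 1336 kN.

φR_n ≈ 1340 kN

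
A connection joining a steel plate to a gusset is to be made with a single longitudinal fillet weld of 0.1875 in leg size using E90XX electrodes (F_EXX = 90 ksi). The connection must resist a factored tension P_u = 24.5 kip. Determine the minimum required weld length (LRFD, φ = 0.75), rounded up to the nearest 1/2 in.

L = 5 in

Throat t_e = 0.707 × 0.1875 = 0.1326 in.
φr_n = 0.75 × 0.6 × 90 × 0.1326 = 5.369 kip/in.
L_req = P_u / φr_n = 24.5 / 5.369 = 4.563 in total.
Round up → use L = 5 in.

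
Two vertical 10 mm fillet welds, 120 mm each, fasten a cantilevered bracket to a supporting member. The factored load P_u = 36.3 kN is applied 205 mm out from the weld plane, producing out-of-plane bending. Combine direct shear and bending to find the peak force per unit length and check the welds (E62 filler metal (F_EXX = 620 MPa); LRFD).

L_w = 2 × 120 = 240 mm; section modulus (unit throat) S = 2 × L²/6 = 4800 mm².
Direct shear f_v = P/L_w = 36.3×10³/240 = 151.2 N/mm.
Moment M = P × e = 36.3×10³ × 205 = 7441500 N·mm; bending f_b = M/S = 1550 N/mm.
f_max = √(f_v² + f_b²) = √(151.2² + 1550²) = 1558 N/mm.
φr_n = 0.75 × 0.6 × 620 × (0.707 × 10) = 1973 N/mm → adequate.

f_max ≈ 1560 N/mm; adequate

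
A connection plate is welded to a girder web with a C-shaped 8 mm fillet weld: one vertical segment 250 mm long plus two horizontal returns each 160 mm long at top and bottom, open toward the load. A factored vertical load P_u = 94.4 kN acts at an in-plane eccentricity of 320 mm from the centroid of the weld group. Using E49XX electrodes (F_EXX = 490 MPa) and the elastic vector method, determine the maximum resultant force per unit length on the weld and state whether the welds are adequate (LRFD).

Total weld length L_w = 570 mm. Treat welds as unit-width lines.
Centroid: x̄ = 2×160×80 / 570 = 44.91 mm from the vertical weld.
Polar moment about centroid: J = I_x + I_y = [250³/12 + 2×160×125²] + [250×44.91² + 2(160³/12 + 160×35.09²)] = 7883000 mm³.
Direct shear f_v = P/L_w = 94.4×10³ / 570 = 165.6 N/mm (vertical).
Torsion M = P·e = 94.4×10³ × 320 = 30208000 N·mm.
Critical point at (x, y) = (115.1, 125) from centroid. f_tx = M·y/J = 479 N/mm; f_ty = M·x/J = 441 N/mm.
Resultant f_max = √[f_tx² + (f_v + f_ty)²] = √[479² + (165.6 + 441)²] = 773 N/mm.
Capacity per unit length: φr_n = 0.75 × 0.6 × 490 × (0.707 × 8) = 1247 N/mm.
773 ≤ 1247 → adequate.

f_max ≈ 773 N/mm; adequate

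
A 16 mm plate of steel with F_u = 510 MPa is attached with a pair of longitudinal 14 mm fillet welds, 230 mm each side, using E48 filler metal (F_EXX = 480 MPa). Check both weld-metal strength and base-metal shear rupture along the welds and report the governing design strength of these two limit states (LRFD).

t_e = 0.707 × 14 = 9.898 mm; L = 460 mm.
Weld metal: φR_n = 0.75 × 0.6 × 480 × 9.898 × 460 × 10⁻³ = 983.5 kN.
Base metal (shear rupture): φR_n = 0.75 × 0.6 × 510 × 16 × 460 × 10⁻³ = 1689 kN.
Governing: weld metal.

φR_n ≈ 983 kN (weld metal governs)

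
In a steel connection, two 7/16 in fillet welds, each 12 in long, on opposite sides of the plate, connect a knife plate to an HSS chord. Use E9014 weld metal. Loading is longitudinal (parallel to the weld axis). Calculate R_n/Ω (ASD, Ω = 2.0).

R_n/Ω ≈ 200 kips

E90XX → F_EXX = 90 ksi.
Effective throat t_e = 0.707 × 0.4375 = 0.3093 in.
Total length L = 24 in; A_we = 0.3093 × 24 = 7.423 in².
F_nw = 0.6 F_EXX = 0.6 × 90 = 54 ksi.
R_n = 54 × 7.423 = 400.9 kips; R_n/Ω = 400.9/2.0 = 200.4 kips.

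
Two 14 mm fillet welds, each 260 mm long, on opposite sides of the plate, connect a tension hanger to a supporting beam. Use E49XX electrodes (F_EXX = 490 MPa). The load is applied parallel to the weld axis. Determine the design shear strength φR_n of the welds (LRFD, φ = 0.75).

φR_n ≈ 1130 kN

Effective throat t_e = 0.707 × 14 = 9.898 mm.
Total length L = 520 mm; A_we = 9.898 × 520 = 5147 mm².
F_nw = 0.6 F_EXX = 0.6 × 490 = 294 MPa.
φR_n = 0.75 × 294 × 5147 × 10⁻³ = 1135 kN.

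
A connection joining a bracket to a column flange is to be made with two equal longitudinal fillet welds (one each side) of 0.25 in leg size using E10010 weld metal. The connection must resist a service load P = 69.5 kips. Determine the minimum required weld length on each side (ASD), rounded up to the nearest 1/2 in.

L = 7 in on each side

E100XX → F_EXX = 100 ksi.
Throat t_e = 0.707 × 0.25 = 0.1767 in.
r_n/Ω = (0.6 × 100 × 0.1767) / 2.0 = 5.302 kip/in.
L_req = P / (r_n/Ω) = 69.5 / 5.302 = 13.11 in total.
Per side: 13.11 / 2 = 6.554 in.
Round up → use L = 7 in on each side.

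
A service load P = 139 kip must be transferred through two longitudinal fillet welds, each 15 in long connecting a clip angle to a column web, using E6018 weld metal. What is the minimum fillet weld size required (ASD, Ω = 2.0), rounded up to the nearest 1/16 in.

w = 3/8 in

E60XX → F_EXX = 60 ksi.
Total weld length L = 30 in.
Required throat t_e = P × Ω / (0.6 F_EXX × L) = 139 × 2.0 / (0.6 × 60 × 30) = 0.2574 in.
Required leg w = t_e / 0.707 = 0.3641 in → use 3/8 in.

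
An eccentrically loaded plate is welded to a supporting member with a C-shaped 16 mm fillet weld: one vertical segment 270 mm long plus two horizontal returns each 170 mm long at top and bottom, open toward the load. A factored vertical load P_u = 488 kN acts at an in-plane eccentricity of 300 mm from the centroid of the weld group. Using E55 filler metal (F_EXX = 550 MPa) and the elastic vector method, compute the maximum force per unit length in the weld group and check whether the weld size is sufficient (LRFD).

f_max ≈ 3330 N/mm; NOT adequate

Total weld length L_w = 610 mm. Treat welds as unit-width lines.
Centroid: x̄ = 2×170×85 / 610 = 47.38 mm from the vertical weld.
Polar moment about centroid: J = I_x + I_y = [270³/12 + 2×170×135²] + [270×47.38² + 2(170³/12 + 170×37.62²)] = 9743000 mm³.
Direct shear f_v = P/L_w = 488×10³ / 610 = 800 N/mm (vertical).
Torsion M = P·e = 488×10³ × 300 = 146400000 N·mm.
Critical point at (x, y) = (122.6, 135) from centroid. f_tx = M·y/J = 2029 N/mm; f_ty = M·x/J = 1843 N/mm.
Resultant f_max = √[f_tx² + (f_v + f_ty)²] = √[2029² + (800 + 1843)²] = 3331 N/mm.
Capacity per unit length: φr_n = 0.75 × 0.6 × 550 × (0.707 × 16) = 2800 N/mm.
3331 > 2800 → NOT adequate.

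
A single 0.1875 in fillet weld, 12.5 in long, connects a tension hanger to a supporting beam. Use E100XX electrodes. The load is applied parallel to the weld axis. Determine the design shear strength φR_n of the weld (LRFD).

φR_n ≈ 74.6 kips

E100XX → F_EXX = 100 ksi.
Effective throat t_e = 0.707 × 0.1875 = 0.1326 in.
Total length L = 12.5 in; A_we = 0.1326 × 12.5 = 1.657 in².
F_nw = 0.6 F_EXX = 0.6 × 100 = 60 ksi.
φR_n = 0.75 × 60 × 1.657 = 74.57 kips.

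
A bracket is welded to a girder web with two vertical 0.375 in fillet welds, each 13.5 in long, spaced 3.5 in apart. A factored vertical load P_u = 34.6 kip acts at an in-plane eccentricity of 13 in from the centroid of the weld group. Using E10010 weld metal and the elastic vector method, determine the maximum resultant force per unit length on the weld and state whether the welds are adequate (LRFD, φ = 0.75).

f_max ≈ 6.8 kip/in; adequate

E100XX → F_EXX = 100 ksi.
Total weld length L_w = 27 in. Treat welds as unit-width lines.
Polar moment about centroid: J = 2[d³/12 + d(b/2)²] = 2[13.5³/12 + 13.5×1.75²] = 492.8 in³.
Direct shear f_v = P/L_w = 34.6 / 27 = 1.281 kip/in (vertical).
Torsion M = P·e = 34.6 × 13 = 449.8 kip·in.
Critical point at (x, y) = (1.75, 6.75) from centroid. f_tx = M·y/J = 6.162 kip/in; f_ty = M·x/J = 1.597 kip/in.
Resultant f_max = √[f_tx² + (f_v + f_ty)²] = √[6.162² + (1.281 + 1.597)²] = 6.801 kip/in.
Capacity per unit length: φr_n = 0.75 × 0.6 × 100 × (0.707 × 0.375) = 11.93 kip/in.
6.801 ≤ 11.93 → adequate.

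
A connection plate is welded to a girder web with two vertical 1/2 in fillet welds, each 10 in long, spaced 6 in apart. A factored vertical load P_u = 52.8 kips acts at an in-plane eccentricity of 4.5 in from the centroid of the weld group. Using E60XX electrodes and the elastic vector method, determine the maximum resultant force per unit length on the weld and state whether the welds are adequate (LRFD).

E60XX → F_EXX = 60 ksi.
Total weld length L_w = 20 in. Treat welds as unit-width lines.
Polar moment about centroid: J = 2[d³/12 + d(b/2)²] = 2[10³/12 + 10×3²] = 346.7 in³.
Direct shear f_v = P/L_w = 52.8 / 20 = 2.64 kip/in (vertical).
Torsion M = P·e = 52.8 × 4.5 = 237.6 kip·in.
Critical point at (x, y) = (3, 5) from centroid. f_tx = M·y/J = 3.427 kip/in; f_ty = M·x/J = 2.056 kip/in.
Resultant f_max = √[f_tx² + (f_v + f_ty)²] = √[3.427² + (2.64 + 2.056)²] = 5.814 kip/in.
Capacity per unit length: φr_n = 0.75 × 0.6 × 60 × (0.707 × 0.5) = 9.544 kip/in.
5.814 ≤ 9.544 → adequate.

f_max ≈ 5.81 kip/in; adequate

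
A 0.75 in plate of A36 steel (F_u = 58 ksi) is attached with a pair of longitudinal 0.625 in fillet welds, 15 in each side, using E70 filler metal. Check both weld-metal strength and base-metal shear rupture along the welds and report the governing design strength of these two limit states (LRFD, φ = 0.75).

φR_n ≈ 418 kips (weld metal governs)

E70XX → F_EXX = 70 ksi.
t_e = 0.707 × 0.625 = 0.4419 in; L = 30 in.
Weld metal: φR_n = 0.75 × 0.6 × 70 × 0.4419 × 30 = 417.6 kips.
Base metal (shear rupture): φR_n = 0.75 × 0.6 × 58 × 0.75 × 30 = 587.2 kips.
Governing: weld metal.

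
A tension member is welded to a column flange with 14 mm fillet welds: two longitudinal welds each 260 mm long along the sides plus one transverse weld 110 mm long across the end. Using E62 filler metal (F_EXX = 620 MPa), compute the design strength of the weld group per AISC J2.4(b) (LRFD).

φR_n ≈ 1740 kN

t_e = 0.707 × 14 = 9.898 mm.
R_nwl = 0.6 × 620 × 9.898 × 520 × 10⁻³ = 1915 kN (longitudinal, 2 welds).
R_nwt = 0.6 × 620 × 9.898 × 110 × 10⁻³ = 405 kN (transverse, base value).
(i) R_nwl + R_nwt = 2320 kN; (ii) 0.85 R_nwl + 1.5 R_nwt = 2235 kN.
R_n = max = 2320 kN [governs: (i)]; φR_n = 1740 kN.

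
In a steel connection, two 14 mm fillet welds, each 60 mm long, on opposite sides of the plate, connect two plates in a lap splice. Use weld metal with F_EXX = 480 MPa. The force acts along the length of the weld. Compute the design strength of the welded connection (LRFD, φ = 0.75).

φR_n ≈ 257 kN

Effective throat t_e = 0.707 × 14 = 9.898 mm.
Total length L = 120 mm; A_we = 9.898 × 120 = 1188 mm².
F_nw = 0.6 F_EXX = 0.6 × 480 = 288 MPa.
φR_n = 0.75 × 288 × 1188 × 10⁻³ = 256.6 kN.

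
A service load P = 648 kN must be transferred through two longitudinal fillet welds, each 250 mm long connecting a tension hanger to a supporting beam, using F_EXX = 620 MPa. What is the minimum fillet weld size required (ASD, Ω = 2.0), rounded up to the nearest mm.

w = 10 mm

Total weld length L = 500 mm.
Required throat t_e = P × Ω / (0.6 F_EXX × L) = 648 × 2.0 / (0.6 × 620 × 500 × 10⁻³) = 6.968 mm.
Required leg w = t_e / 0.707 = 9.855 mm → use 10 mm.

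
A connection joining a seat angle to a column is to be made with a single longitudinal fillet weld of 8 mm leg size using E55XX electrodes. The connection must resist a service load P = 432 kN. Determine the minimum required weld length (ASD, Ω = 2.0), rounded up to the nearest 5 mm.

L = 465 mm

E55XX → F_EXX = 550 MPa.
Throat t_e = 0.707 × 8 = 5.656 mm.
r_n/Ω = (0.6 × 550 × 5.656) / 2.0 = 933.2 N/mm = 0.9332 kN/mm.
L_req = P / (r_n/Ω) = 432 / 0.9332 = 462.9 mm total.
Round up → use L = 465 mm.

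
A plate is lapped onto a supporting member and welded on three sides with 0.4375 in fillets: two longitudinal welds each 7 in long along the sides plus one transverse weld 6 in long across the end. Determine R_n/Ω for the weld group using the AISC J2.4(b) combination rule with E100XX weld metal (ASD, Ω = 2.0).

R_n/Ω ≈ 194 kips

E100XX → F_EXX = 100 ksi.
t_e = 0.707 × 0.4375 = 0.3093 in.
R_nwl = 0.6 × 100 × 0.3093 × 14 = 259.8 kips (longitudinal, 2 welds).
R_nwt = 0.6 × 100 × 0.3093 × 6 = 111.4 kips (transverse, base value).
(i) R_nwl + R_nwt = 371.2 kips; (ii) 0.85 R_nwl + 1.5 R_nwt = 387.9 kips.
R_n = max = 387.9 kips [governs: (ii)]; R_n/Ω = 193.9 kips.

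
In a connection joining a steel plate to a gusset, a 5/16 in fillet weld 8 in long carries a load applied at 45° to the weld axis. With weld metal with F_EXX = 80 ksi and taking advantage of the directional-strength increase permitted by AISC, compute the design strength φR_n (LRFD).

φR_n ≈ 82.5 kip

t_e = 0.707 × 0.3125 = 0.2209 in; A_we = 0.2209 × 8 = 1.767 in².
Directional factor: 1.0 + 0.5 sin^1.5(45°) = 1.297.
F_nw = 0.6 × 80 × 1.297 = 62.27 ksi.
φR_n = 0.75 × 62.27 × 1.767 = 82.55 kip.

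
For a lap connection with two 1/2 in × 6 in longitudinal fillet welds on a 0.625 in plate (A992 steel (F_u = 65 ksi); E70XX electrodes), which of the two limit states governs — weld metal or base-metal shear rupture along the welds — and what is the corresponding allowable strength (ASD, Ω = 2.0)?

E70XX → F_EXX = 70 ksi.
t_e = 0.707 × 0.5 = 0.3535 in; L = 12 in.
Weld metal: R_n/Ω = (1/2.0) × 0.6 × 70 × 0.3535 × 12 = 89.08 kips.
Base metal (shear rupture): R_n/Ω = (1/2.0) × 0.6 × 65 × 0.625 × 12 = 146.2 kips.
Governing: weld metal.

R_n/Ω ≈ 89.1 kips (weld metal governs)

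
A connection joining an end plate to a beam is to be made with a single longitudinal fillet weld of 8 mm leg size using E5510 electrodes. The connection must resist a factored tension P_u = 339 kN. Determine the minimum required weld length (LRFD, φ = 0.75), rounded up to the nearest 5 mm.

E55XX → F_EXX = 550 MPa.
Throat t_e = 0.707 × 8 = 5.656 mm.
φr_n = 0.75 × 0.6 × 550 × 5.656 × 10⁻³ = 1.4 kN/mm.
L_req = P_u / φr_n = 339 / 1.4 = 242.2 mm total.
Round up → use L = 245 mm.

L = 245 mm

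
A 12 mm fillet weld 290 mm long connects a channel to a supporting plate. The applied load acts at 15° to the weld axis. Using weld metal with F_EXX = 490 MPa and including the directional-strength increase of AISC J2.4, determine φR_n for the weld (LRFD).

t_e = 0.707 × 12 = 8.484 mm; A_we = 8.484 × 290 = 2460 mm².
Directional factor: 1.0 + 0.5 sin^1.5(15°) = 1.066.
F_nw = 0.6 × 490 × 1.066 = 313.4 MPa.
φR_n = 0.75 × 313.4 × 2460 × 10⁻³ = 578.2 kN.

φR_n ≈ 578 kN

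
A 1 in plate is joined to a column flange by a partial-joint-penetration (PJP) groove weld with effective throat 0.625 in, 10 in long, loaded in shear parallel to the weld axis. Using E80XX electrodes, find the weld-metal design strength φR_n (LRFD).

φR_n ≈ 225 kips

E80XX → F_EXX = 80 ksi.
Effective throat (given) t_e = 0.625 in.
A_we = 0.625 × 10 = 6.25 in².
F_nw = 0.6 F_EXX = 48 ksi.
φR_n = 0.75 × 48 × 6.25 = 225 kips.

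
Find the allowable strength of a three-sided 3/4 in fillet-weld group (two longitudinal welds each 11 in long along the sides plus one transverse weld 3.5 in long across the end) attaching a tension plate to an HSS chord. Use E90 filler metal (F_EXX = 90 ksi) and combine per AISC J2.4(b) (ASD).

t_e = 0.707 × 0.75 = 0.5302 in.
R_nwl = 0.6 × 90 × 0.5302 × 22 = 629.9 kip (longitudinal, 2 welds).
R_nwt = 0.6 × 90 × 0.5302 × 3.5 = 100.2 kip (transverse, base value).
(i) R_nwl + R_nwt = 730.2 kip; (ii) 0.85 R_nwl + 1.5 R_nwt = 685.8 kip.
R_n = max = 730.2 kip [governs: (i)]; R_n/Ω = 365.1 kip.

R_n/Ω ≈ 365 kip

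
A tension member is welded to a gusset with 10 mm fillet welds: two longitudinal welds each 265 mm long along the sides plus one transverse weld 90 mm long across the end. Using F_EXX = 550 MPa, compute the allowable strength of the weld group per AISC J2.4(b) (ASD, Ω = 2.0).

t_e = 0.707 × 10 = 7.07 mm.
R_nwl = 0.6 × 550 × 7.07 × 530 × 10⁻³ = 1237 kN (longitudinal, 2 welds).
R_nwt = 0.6 × 550 × 7.07 × 90 × 10⁻³ = 210 kN (transverse, base value).
(i) R_nwl + R_nwt = 1447 kN; (ii) 0.85 R_nwl + 1.5 R_nwt = 1366 kN.
R_n = max = 1447 kN [governs: (i)]; R_n/Ω = 723.3 kN.

R_n/Ω ≈ 723 kN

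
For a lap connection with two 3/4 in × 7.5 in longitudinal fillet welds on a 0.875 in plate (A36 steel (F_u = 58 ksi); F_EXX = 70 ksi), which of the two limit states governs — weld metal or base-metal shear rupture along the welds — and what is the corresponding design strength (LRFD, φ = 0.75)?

t_e = 0.707 × 0.75 = 0.5302 in; L = 15 in.
Weld metal: φR_n = 0.75 × 0.6 × 70 × 0.5302 × 15 = 250.5 kips.
Base metal (shear rupture): φR_n = 0.75 × 0.6 × 58 × 0.875 × 15 = 342.6 kips.
Governing: weld metal.

φR_n ≈ 251 kips (weld metal governs)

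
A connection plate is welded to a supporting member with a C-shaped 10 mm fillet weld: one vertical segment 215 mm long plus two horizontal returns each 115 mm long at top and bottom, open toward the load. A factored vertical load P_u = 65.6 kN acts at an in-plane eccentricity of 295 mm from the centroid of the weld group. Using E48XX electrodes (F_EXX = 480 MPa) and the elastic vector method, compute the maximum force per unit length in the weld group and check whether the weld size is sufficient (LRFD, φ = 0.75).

Total weld length L_w = 445 mm. Treat welds as unit-width lines.
Centroid: x̄ = 2×115×57.5 / 445 = 29.72 mm from the vertical weld.
Polar moment about centroid: J = I_x + I_y = [215³/12 + 2×115×107.5²] + [215×29.72² + 2(115³/12 + 115×27.78²)] = 4107000 mm³.
Direct shear f_v = P/L_w = 65.6×10³ / 445 = 147.4 N/mm (vertical).
Torsion M = P·e = 65.6×10³ × 295 = 19352000 N·mm.
Critical point at (x, y) = (85.28, 107.5) from centroid. f_tx = M·y/J = 506.5 N/mm; f_ty = M·x/J = 401.8 N/mm.
Resultant f_max = √[f_tx² + (f_v + f_ty)²] = √[506.5² + (147.4 + 401.8)²] = 747.2 N/mm.
Capacity per unit length: φr_n = 0.75 × 0.6 × 480 × (0.707 × 10) = 1527 N/mm.
747.2 ≤ 1527 → adequate.

f_max ≈ 747 N/mm; adequate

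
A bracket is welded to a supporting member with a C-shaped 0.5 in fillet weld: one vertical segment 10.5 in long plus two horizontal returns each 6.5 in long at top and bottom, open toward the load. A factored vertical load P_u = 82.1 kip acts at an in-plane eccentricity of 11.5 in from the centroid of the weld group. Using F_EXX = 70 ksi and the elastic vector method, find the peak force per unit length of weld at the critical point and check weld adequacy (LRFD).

Total weld length L_w = 23.5 in. Treat welds as unit-width lines.
Centroid: x̄ = 2×6.5×3.25 / 23.5 = 1.798 in from the vertical weld.
Polar moment about centroid: J = I_x + I_y = [10.5³/12 + 2×6.5×5.25²] + [10.5×1.798² + 2(6.5³/12 + 6.5×1.452²)] = 561.9 in³.
Direct shear f_v = P/L_w = 82.1 / 23.5 = 3.494 kip/in (vertical).
Torsion M = P·e = 82.1 × 11.5 = 944.15 kip·in.
Critical point at (x, y) = (4.702, 5.25) from centroid. f_tx = M·y/J = 8.821 kip/in; f_ty = M·x/J = 7.901 kip/in.
Resultant f_max = √[f_tx² + (f_v + f_ty)²] = √[8.821² + (3.494 + 7.901)²] = 14.41 kip/in.
Capacity per unit length: φr_n = 0.75 × 0.6 × 70 × (0.707 × 0.5) = 11.14 kip/in.
14.41 > 11.14 → NOT adequate.

f_max ≈ 14.4 kip/in; NOT adequate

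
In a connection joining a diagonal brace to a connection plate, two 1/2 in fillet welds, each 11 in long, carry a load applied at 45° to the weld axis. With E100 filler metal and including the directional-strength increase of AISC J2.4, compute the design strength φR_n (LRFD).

φR_n ≈ 454 kips

E100XX → F_EXX = 100 ksi.
t_e = 0.707 × 0.5 = 0.3535 in; A_we = 0.3535 × 22 = 7.777 in².
Directional factor: 1.0 + 0.5 sin^1.5(45°) = 1.297.
F_nw = 0.6 × 100 × 1.297 = 77.84 ksi.
φR_n = 0.75 × 77.84 × 7.777 = 454 kips.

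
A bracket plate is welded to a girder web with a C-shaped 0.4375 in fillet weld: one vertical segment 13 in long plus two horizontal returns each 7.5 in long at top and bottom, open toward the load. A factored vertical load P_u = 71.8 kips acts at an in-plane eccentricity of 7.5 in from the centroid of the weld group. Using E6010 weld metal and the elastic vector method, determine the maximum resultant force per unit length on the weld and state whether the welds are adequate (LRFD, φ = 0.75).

E60XX → F_EXX = 60 ksi.
Total weld length L_w = 28 in. Treat welds as unit-width lines.
Centroid: x̄ = 2×7.5×3.75 / 28 = 2.009 in from the vertical weld.
Polar moment about centroid: J = I_x + I_y = [13³/12 + 2×7.5×6.5²] + [13×2.009² + 2(7.5³/12 + 7.5×1.741²)] = 985.1 in³.
Direct shear f_v = P/L_w = 71.8 / 28 = 2.564 kip/in (vertical).
Torsion M = P·e = 71.8 × 7.5 = 538.5 kip·in.
Critical point at (x, y) = (5.491, 6.5) from centroid. f_tx = M·y/J = 3.553 kip/in; f_ty = M·x/J = 3.002 kip/in.
Resultant f_max = √[f_tx² + (f_v + f_ty)²] = √[3.553² + (2.564 + 3.002)²] = 6.603 kip/in.
Capacity per unit length: φr_n = 0.75 × 0.6 × 60 × (0.707 × 0.4375) = 8.351 kip/in.
6.603 ≤ 8.351 → adequate.

f_max ≈ 6.6 kip/in; adequate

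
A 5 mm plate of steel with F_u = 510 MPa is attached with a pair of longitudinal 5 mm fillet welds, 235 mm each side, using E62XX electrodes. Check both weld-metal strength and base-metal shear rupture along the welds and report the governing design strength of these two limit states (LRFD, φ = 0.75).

φR_n ≈ 464 kN (weld metal governs)

E62XX → F_EXX = 620 MPa.
t_e = 0.707 × 5 = 3.535 mm; L = 470 mm.
Weld metal: φR_n = 0.75 × 0.6 × 620 × 3.535 × 470 × 10⁻³ = 463.5 kN.
Base metal (shear rupture): φR_n = 0.75 × 0.6 × 510 × 5 × 470 × 10⁻³ = 539.3 kN.
Governing: weld metal.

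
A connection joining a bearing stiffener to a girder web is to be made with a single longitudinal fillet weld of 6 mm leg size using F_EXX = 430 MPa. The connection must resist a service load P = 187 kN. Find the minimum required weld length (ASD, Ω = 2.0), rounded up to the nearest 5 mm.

L = 345 mm

Throat t_e = 0.707 × 6 = 4.242 mm.
r_n/Ω = (0.6 × 430 × 4.242) / 2.0 = 547.2 N/mm = 0.5472 kN/mm.
L_req = P / (r_n/Ω) = 187 / 0.5472 = 341.7 mm total.
Round up → use L = 345 mm.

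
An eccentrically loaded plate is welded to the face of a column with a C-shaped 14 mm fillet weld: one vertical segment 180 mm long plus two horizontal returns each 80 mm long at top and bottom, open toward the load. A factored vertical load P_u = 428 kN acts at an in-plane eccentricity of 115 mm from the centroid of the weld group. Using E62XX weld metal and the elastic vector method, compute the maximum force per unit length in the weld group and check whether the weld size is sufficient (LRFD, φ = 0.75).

f_max ≈ 3540 N/mm; NOT adequate

E62XX → F_EXX = 620 MPa.
Total weld length L_w = 340 mm. Treat welds as unit-width lines.
Centroid: x̄ = 2×80×40 / 340 = 18.82 mm from the vertical weld.
Polar moment about centroid: J = I_x + I_y = [180³/12 + 2×80×90²] + [180×18.82² + 2(80³/12 + 80×21.18²)] = 2003000 mm³.
Direct shear f_v = P/L_w = 428×10³ / 340 = 1259 N/mm (vertical).
Torsion M = P·e = 428×10³ × 115 = 49220000 N·mm.
Critical point at (x, y) = (61.18, 90) from centroid. f_tx = M·y/J = 2212 N/mm; f_ty = M·x/J = 1503 N/mm.
Resultant f_max = √[f_tx² + (f_v + f_ty)²] = √[2212² + (1259 + 1503)²] = 3539 N/mm.
Capacity per unit length: φr_n = 0.75 × 0.6 × 620 × (0.707 × 14) = 2762 N/mm.
3539 > 2762 → NOT adequate.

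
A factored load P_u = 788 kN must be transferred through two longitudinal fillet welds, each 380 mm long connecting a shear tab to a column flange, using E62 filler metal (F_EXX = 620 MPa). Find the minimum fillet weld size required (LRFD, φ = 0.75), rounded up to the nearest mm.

w = 6 mm

Total weld length L = 760 mm.
Required throat t_e = P_u / (φ × 0.6 F_EXX × L) = 788 / (0.75 × 0.6 × 620 × 760 × 10⁻³) = 3.716 mm.
Required leg w = t_e / 0.707 = 5.256 mm → use 6 mm.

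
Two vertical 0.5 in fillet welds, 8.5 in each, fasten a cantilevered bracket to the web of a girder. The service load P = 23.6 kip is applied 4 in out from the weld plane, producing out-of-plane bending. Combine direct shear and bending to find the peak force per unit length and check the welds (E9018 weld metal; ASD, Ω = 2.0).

f_max ≈ 4.16 kip/in; adequate

E90XX → F_EXX = 90 ksi.
L_w = 2 × 8.5 = 17 in; section modulus (unit throat) S = 2 × L²/6 = 24.08 in².
Direct shear f_v = P/L_w = 23.6/17 = 1.388 kip/in.
Moment M = P × e = 23.6 × 4 = 94.4 kip·in; bending f_b = M/S = 3.92 kip/in.
f_max = √(f_v² + f_b²) = √(1.388² + 3.92²) = 4.158 kip/in.
r_n/Ω = (1/2.0) × 0.6 × 90 × (0.707 × 0.5) = 9.544 kip/in → adequate.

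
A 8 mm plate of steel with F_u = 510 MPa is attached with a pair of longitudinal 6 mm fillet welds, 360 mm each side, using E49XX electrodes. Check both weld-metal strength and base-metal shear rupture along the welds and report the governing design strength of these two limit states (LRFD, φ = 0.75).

φR_n ≈ 673 kN (weld metal governs)

E49XX → F_EXX = 490 MPa.
t_e = 0.707 × 6 = 4.242 mm; L = 720 mm.
Weld metal: φR_n = 0.75 × 0.6 × 490 × 4.242 × 720 × 10⁻³ = 673.5 kN.
Base metal (shear rupture): φR_n = 0.75 × 0.6 × 510 × 8 × 720 × 10⁻³ = 1322 kN.
Governing: weld metal.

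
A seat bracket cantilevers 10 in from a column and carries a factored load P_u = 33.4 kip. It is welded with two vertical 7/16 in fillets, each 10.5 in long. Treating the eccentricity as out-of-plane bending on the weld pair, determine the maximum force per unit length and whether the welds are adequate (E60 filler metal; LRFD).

f_max ≈ 9.23 kip/in; NOT adequate

E60XX → F_EXX = 60 ksi.
L_w = 2 × 10.5 = 21 in; section modulus (unit throat) S = 2 × L²/6 = 36.75 in².
Direct shear f_v = P/L_w = 33.4/21 = 1.59 kip/in.
Moment M = P × e = 33.4 × 10 = 334 kip·in; bending f_b = M/S = 9.088 kip/in.
f_max = √(f_v² + f_b²) = √(1.59² + 9.088²) = 9.227 kip/in.
φr_n = 0.75 × 0.6 × 60 × (0.707 × 0.4375) = 8.351 kip/in → NOT adequate.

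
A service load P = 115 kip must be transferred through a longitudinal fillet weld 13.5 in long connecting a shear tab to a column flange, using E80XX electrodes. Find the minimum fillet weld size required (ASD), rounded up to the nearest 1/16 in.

w = 9/16 in

E80XX → F_EXX = 80 ksi.
Total weld length L = 13.5 in.
Required throat t_e = P × Ω / (0.6 F_EXX × L) = 115 × 2.0 / (0.6 × 80 × 13.5) = 0.3549 in.
Required leg w = t_e / 0.707 = 0.502 in → use 9/16 in.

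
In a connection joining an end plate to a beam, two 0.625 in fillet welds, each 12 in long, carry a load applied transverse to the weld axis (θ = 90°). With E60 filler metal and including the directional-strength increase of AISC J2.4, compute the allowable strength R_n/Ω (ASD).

R_n/Ω ≈ 286 kips

E60XX → F_EXX = 60 ksi.
t_e = 0.707 × 0.625 = 0.4419 in; A_we = 0.4419 × 24 = 10.6 in².
Directional factor: 1.0 + 0.5 sin^1.5(90°) = 1.5.
F_nw = 0.6 × 60 × 1.5 = 54 ksi.
R_n/Ω = (54 × 10.6) / 2.0 = 286.3 kips.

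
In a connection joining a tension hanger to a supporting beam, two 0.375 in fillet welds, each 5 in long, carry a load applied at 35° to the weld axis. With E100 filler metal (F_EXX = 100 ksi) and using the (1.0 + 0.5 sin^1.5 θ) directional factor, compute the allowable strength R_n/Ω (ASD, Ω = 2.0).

R_n/Ω ≈ 96.8 kip

t_e = 0.707 × 0.375 = 0.2651 in; A_we = 0.2651 × 10 = 2.651 in².
Directional factor: 1.0 + 0.5 sin^1.5(35°) = 1.217.
F_nw = 0.6 × 100 × 1.217 = 73.03 ksi.
R_n/Ω = (73.03 × 2.651) / 2.0 = 96.81 kip.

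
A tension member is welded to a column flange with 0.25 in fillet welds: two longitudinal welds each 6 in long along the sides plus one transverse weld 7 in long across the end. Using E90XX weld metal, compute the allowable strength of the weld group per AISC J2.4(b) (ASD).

E90XX → F_EXX = 90 ksi.
t_e = 0.707 × 0.25 = 0.1767 in.
R_nwl = 0.6 × 90 × 0.1767 × 12 = 114.5 kips (longitudinal, 2 welds).
R_nwt = 0.6 × 90 × 0.1767 × 7 = 66.81 kips (transverse, base value).
(i) R_nwl + R_nwt = 181.3 kips; (ii) 0.85 R_nwl + 1.5 R_nwt = 197.6 kips.
R_n = max = 197.6 kips [governs: (ii)]; R_n/Ω = 98.79 kips.

R_n/Ω ≈ 98.8 kips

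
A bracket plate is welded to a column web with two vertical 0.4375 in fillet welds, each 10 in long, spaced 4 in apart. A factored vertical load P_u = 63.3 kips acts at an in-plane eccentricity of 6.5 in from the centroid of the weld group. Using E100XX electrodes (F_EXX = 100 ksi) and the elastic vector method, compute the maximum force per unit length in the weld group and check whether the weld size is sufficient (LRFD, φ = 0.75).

Total weld length L_w = 20 in. Treat welds as unit-width lines.
Polar moment about centroid: J = 2[d³/12 + d(b/2)²] = 2[10³/12 + 10×2²] = 246.7 in³.
Direct shear f_v = P/L_w = 63.3 / 20 = 3.165 kip/in (vertical).
Torsion M = P·e = 63.3 × 6.5 = 411.45 kip·in.
Critical point at (x, y) = (2, 5) from centroid. f_tx = M·y/J = 8.34 kip/in; f_ty = M·x/J = 3.336 kip/in.
Resultant f_max = √[f_tx² + (f_v + f_ty)²] = √[8.34² + (3.165 + 3.336)²] = 10.57 kip/in.
Capacity per unit length: φr_n = 0.75 × 0.6 × 100 × (0.707 × 0.4375) = 13.92 kip/in.
10.57 ≤ 13.92 → adequate.

f_max ≈ 10.6 kip/in; adequate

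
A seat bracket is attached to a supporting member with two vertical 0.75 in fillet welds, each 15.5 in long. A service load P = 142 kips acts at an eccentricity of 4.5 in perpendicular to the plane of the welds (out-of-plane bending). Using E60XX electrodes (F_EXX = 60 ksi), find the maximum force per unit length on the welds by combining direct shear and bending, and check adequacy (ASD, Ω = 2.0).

f_max ≈ 9.2 kip/in; adequate

L_w = 2 × 15.5 = 31 in; section modulus (unit throat) S = 2 × L²/6 = 80.08 in².
Direct shear f_v = P/L_w = 142/31 = 4.581 kip/in.
Moment M = P × e = 142 × 4.5 = 639 kip·in; bending f_b = M/S = 7.979 kip/in.
f_max = √(f_v² + f_b²) = √(4.581² + 7.979²) = 9.201 kip/in.
r_n/Ω = (1/2.0) × 0.6 × 60 × (0.707 × 0.75) = 9.544 kip/in → adequate.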